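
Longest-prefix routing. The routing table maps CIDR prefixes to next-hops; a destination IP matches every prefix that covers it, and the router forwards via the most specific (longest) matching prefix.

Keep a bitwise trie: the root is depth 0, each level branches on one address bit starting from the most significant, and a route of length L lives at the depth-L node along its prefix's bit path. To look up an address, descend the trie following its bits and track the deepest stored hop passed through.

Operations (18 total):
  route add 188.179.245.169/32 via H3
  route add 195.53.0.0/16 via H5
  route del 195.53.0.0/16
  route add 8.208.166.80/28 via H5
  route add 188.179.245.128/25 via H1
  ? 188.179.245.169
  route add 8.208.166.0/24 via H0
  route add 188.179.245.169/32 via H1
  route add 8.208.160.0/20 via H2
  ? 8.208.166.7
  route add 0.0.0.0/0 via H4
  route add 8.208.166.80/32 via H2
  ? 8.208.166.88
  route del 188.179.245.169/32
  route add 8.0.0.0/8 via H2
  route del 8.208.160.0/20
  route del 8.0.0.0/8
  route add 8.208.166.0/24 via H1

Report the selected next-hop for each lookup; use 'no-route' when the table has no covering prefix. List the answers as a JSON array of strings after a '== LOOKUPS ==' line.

Trace:
  add 188.179.245.169/32 -> H3 at depth 32
  add 195.53.0.0/16 -> H5 at depth 16
  del 195.53.0.0/16 (clear depth 16)
  add 8.208.166.80/28 -> H5 at depth 28
  add 188.179.245.128/25 -> H1 at depth 25
  ? 188.179.245.169  path d0:-→d1:-→d2:-→d3:-→d4:-→d5:-→d6:-→d7:-→d8:-→d9:-→d10:-→d11:-→d12:-→d13:-→d14:-→d15:-→d16:-→d17:-→d18:-→d19:-→d20:-→d21:-→d22:-→d23:-→d24:-→d25:H1→d26:-→d27:-→d28:-→d29:-→d30:-→d31:-→d32:H3  best=H3
  add 8.208.166.0/24 -> H0 at depth 24
  add 188.179.245.169/32 -> H1 at depth 32
  add 8.208.160.0/20 -> H2 at depth 20
  ? 8.208.166.7  path d0:-→d1:-→d2:-→d3:-→d4:-→d5:-→d6:-→d7:-→d8:-→d9:-→d10:-→d11:-→d12:-→d13:-→d14:-→d15:-→d16:-→d17:-→d18:-→d19:-→d20:H2→d21:-→d22:-→d23:-→d24:H0→d25:-  best=H0
  add 0.0.0.0/0 -> H4 at depth 0
  add 8.208.166.80/32 -> H2 at depth 32
  ? 8.208.166.88  path d0:H4→d1:-→d2:-→d3:-→d4:-→d5:-→d6:-→d7:-→d8:-→d9:-→d10:-→d11:-→d12:-→d13:-→d14:-→d15:-→d16:-→d17:-→d18:-→d19:-→d20:H2→d21:-→d22:-→d23:-→d24:H0→d25:-→d26:-→d27:-→d28:H5  best=H5
  del 188.179.245.169/32 (clear depth 32)
  add 8.0.0.0/8 -> H2 at depth 8
  del 8.208.160.0/20 (clear depth 20)
  del 8.0.0.0/8 (clear depth 8)
  add 8.208.166.0/24 -> H1 at depth 24

== LOOKUPS ==
["H3","H0","H5"]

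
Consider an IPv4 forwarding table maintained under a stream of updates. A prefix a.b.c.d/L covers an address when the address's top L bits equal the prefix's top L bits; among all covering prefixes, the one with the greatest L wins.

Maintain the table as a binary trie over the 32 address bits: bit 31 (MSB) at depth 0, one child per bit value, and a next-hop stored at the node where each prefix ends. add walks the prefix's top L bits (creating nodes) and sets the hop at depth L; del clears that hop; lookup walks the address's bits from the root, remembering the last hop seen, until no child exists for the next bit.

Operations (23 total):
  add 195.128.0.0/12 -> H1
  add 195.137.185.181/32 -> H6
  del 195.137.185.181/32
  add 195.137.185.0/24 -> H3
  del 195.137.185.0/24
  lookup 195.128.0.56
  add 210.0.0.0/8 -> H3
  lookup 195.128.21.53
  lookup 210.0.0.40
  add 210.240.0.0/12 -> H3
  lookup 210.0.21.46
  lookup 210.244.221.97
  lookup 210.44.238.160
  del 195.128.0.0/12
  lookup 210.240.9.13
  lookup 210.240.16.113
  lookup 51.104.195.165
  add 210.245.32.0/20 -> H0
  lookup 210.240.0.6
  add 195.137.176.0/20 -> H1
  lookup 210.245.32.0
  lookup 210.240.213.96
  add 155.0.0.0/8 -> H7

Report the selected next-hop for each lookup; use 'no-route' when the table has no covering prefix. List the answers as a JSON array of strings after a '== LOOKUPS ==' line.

Trace:
  + 195.128.0.0/12 (H1) depth=12
  + 195.137.185.181/32 (H6) depth=32
  del 195.137.185.181/32 (clear depth 32)
  + 195.137.185.0/24 (H3) depth=24
  del 195.137.185.0/24 (clear depth 24)
  ? 195.128.0.56  path d0:-→d1:-→d2:-→d3:-→d4:-→d5:-→d6:-→d7:-→d8:-→d9:-→d10:-→d11:-→d12:H1  best=H1
  + 210.0.0.0/8 (H3) depth=8
  ? 195.128.21.53  path d0:-→d1:-→d2:-→d3:-→d4:-→d5:-→d6:-→d7:-→d8:-→d9:-→d10:-→d11:-→d12:H1  best=H1
  ? 210.0.0.40  path d0:-→d1:-→d2:-→d3:-→d4:-→d5:-→d6:-→d7:-→d8:H3  best=H3
  + 210.240.0.0/12 (H3) depth=12
  ? 210.0.21.46  path d0:-→d1:-→d2:-→d3:-→d4:-→d5:-→d6:-→d7:-→d8:H3  best=H3
  ? 210.244.221.97  path d0:-→d1:-→d2:-→d3:-→d4:-→d5:-→d6:-→d7:-→d8:H3→d9:-→d10:-→d11:-→d12:H3  best=H3
  ? 210.44.238.160  path d0:-→d1:-→d2:-→d3:-→d4:-→d5:-→d6:-→d7:-→d8:H3  best=H3
  del 195.128.0.0/12 (clear depth 12)
  ? 210.240.9.13  path d0:-→d1:-→d2:-→d3:-→d4:-→d5:-→d6:-→d7:-→d8:H3→d9:-→d10:-→d11:-→d12:H3  best=H3
  ? 210.240.16.113  path d0:-→d1:-→d2:-→d3:-→d4:-→d5:-→d6:-→d7:-→d8:H3→d9:-→d10:-→d11:-→d12:H3  best=H3
  ? 51.104.195.165  path d0:-  best=no-route
  + 210.245.32.0/20 (H0) depth=20
  ? 210.240.0.6  path d0:-→d1:-→d2:-→d3:-→d4:-→d5:-→d6:-→d7:-→d8:H3→d9:-→d10:-→d11:-→d12:H3→d13:-  best=H3
  + 195.137.176.0/20 (H1) depth=20
  ? 210.245.32.0  path d0:-→d1:-→d2:-→d3:-→d4:-→d5:-→d6:-→d7:-→d8:H3→d9:-→d10:-→d11:-→d12:H3→d13:-→d14:-→d15:-→d16:-→d17:-→d18:-→d19:-→d20:H0  best=H0
  ? 210.240.213.96  path d0:-→d1:-→d2:-→d3:-→d4:-→d5:-→d6:-→d7:-→d8:H3→d9:-→d10:-→d11:-→d12:H3→d13:-  best=H3
  + 155.0.0.0/8 (H7) depth=8

== LOOKUPS ==
["H1","H1","H3","H3","H3","H3","H3","H3","no-route","H3","H0","H3"]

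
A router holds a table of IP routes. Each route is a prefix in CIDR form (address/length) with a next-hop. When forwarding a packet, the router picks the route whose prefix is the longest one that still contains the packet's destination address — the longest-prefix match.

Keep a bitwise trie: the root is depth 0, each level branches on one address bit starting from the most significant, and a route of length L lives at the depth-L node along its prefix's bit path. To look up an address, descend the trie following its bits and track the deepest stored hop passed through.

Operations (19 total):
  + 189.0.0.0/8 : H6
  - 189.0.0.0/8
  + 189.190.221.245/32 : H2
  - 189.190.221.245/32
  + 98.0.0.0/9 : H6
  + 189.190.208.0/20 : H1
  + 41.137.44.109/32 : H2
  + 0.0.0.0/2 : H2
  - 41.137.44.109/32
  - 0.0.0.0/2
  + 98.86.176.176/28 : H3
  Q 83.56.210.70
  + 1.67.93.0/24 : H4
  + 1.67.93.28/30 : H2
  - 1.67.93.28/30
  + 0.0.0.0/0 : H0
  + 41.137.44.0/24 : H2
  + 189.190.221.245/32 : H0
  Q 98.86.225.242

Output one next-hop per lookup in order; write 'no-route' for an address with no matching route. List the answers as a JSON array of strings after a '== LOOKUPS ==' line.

Trace:
  + 189.0.0.0/8 (H6) depth=8
  del 189.0.0.0/8 (clear depth 8)
  + 189.190.221.245/32 (H2) depth=32
  del 189.190.221.245/32 (clear depth 32)
  + 98.0.0.0/9 (H6) depth=9
  + 189.190.208.0/20 (H1) depth=20
  + 41.137.44.109/32 (H2) depth=32
  + 0.0.0.0/2 (H2) depth=2
  del 41.137.44.109/32 (clear depth 32)
  del 0.0.0.0/2 (clear depth 2)
  + 98.86.176.176/28 (H3) depth=28
  Q 83.56.210.70: descend 01 ; hops seen [∅] ; pick no-route
  + 1.67.93.0/24 (H4) depth=24
  + 1.67.93.28/30 (H2) depth=30
  del 1.67.93.28/30 (clear depth 30)
  + 0.0.0.0/0 (H0) depth=0
  + 41.137.44.0/24 (H2) depth=24
  + 189.190.221.245/32 (H0) depth=32
  Q 98.86.225.242: descend 01100010010101101 ; hops seen [H0,H6] ; pick H6

== LOOKUPS ==
["no-route","H6"]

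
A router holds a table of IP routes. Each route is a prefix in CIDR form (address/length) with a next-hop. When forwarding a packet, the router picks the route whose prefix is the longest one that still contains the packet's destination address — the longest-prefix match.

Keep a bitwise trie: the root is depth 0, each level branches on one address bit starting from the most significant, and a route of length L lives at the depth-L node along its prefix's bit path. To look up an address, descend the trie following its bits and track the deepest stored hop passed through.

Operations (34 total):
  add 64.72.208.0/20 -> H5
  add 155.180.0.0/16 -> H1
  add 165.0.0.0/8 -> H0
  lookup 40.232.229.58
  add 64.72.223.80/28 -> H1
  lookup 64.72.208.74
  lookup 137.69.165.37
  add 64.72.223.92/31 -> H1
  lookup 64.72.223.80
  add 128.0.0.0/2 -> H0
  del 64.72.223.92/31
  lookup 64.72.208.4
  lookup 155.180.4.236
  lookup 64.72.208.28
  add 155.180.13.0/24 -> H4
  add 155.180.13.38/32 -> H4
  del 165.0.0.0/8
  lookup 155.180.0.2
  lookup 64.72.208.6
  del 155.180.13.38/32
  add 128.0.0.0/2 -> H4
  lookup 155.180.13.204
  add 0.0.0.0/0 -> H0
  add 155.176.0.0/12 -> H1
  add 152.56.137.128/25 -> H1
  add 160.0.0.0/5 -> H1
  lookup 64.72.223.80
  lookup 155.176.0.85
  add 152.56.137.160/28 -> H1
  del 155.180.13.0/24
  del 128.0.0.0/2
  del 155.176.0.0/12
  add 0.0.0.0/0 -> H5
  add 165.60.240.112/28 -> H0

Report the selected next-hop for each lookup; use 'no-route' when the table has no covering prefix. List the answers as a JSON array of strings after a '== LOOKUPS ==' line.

Trace:
  + 64.72.208.0/20 (H5) depth=20
  + 155.180.0.0/16 (H1) depth=16
  + 165.0.0.0/8 (H0) depth=8
  lookup 40.232.229.58: bits 0 walk d0:-→d1:- -> no-route
  + 64.72.223.80/28 (H1) depth=28
  lookup 64.72.208.74: bits 01000000010010001101 walk d0:-→d1:-→d2:-→d3:-→d4:-→d5:-→d6:-→d7:-→d8:-→d9:-→d10:-→d11:-→d12:-→d13:-→d14:-→d15:-→d16:-→d17:-→d18:-→d19:-→d20:H5 -> H5
  lookup 137.69.165.37: bits 100 walk d0:-→d1:-→d2:-→d3:- -> no-route
  + 64.72.223.92/31 (H1) depth=31
  lookup 64.72.223.80: bits 0100000001001000110111110101 walk d0:-→d1:-→d2:-→d3:-→d4:-→d5:-→d6:-→d7:-→d8:-→d9:-→d10:-→d11:-→d12:-→d13:-→d14:-→d15:-→d16:-→d17:-→d18:-→d19:-→d20:H5→d21:-→d22:-→d23:-→d24:-→d25:-→d26:-→d27:-→d28:H1 -> H1
  + 128.0.0.0/2 (H0) depth=2
  del 64.72.223.92/31 (clear depth 31)
  lookup 64.72.208.4: bits 01000000010010001101 walk d0:-→d1:-→d2:-→d3:-→d4:-→d5:-→d6:-→d7:-→d8:-→d9:-→d10:-→d11:-→d12:-→d13:-→d14:-→d15:-→d16:-→d17:-→d18:-→d19:-→d20:H5 -> H5
  lookup 155.180.4.236: bits 1001101110110100 walk d0:-→d1:-→d2:H0→d3:-→d4:-→d5:-→d6:-→d7:-→d8:-→d9:-→d10:-→d11:-→d12:-→d13:-→d14:-→d15:-→d16:H1 -> H1
  lookup 64.72.208.28: bits 01000000010010001101 walk d0:-→d1:-→d2:-→d3:-→d4:-→d5:-→d6:-→d7:-→d8:-→d9:-→d10:-→d11:-→d12:-→d13:-→d14:-→d15:-→d16:-→d17:-→d18:-→d19:-→d20:H5 -> H5
  + 155.180.13.0/24 (H4) depth=24
  + 155.180.13.38/32 (H4) depth=32
  del 165.0.0.0/8 (clear depth 8)
  lookup 155.180.0.2: bits 10011011101101000000 walk d0:-→d1:-→d2:H0→d3:-→d4:-→d5:-→d6:-→d7:-→d8:-→d9:-→d10:-→d11:-→d12:-→d13:-→d14:-→d15:-→d16:H1→d17:-→d18:-→d19:-→d20:- -> H1
  lookup 64.72.208.6: bits 01000000010010001101 walk d0:-→d1:-→d2:-→d3:-→d4:-→d5:-→d6:-→d7:-→d8:-→d9:-→d10:-→d11:-→d12:-→d13:-→d14:-→d15:-→d16:-→d17:-→d18:-→d19:-→d20:H5 -> H5
  del 155.180.13.38/32 (clear depth 32)
  + 128.0.0.0/2 (H4) depth=2
  lookup 155.180.13.204: bits 100110111011010000001101 walk d0:-→d1:-→d2:H4→d3:-→d4:-→d5:-→d6:-→d7:-→d8:-→d9:-→d10:-→d11:-→d12:-→d13:-→d14:-→d15:-→d16:H1→d17:-→d18:-→d19:-→d20:-→d21:-→d22:-→d23:-→d24:H4 -> H4
  + 0.0.0.0/0 (H0) depth=0
  + 155.176.0.0/12 (H1) depth=12
  + 152.56.137.128/25 (H1) depth=25
  + 160.0.0.0/5 (H1) depth=5
  lookup 64.72.223.80: bits 0100000001001000110111110101 walk d0:H0→d1:-→d2:-→d3:-→d4:-→d5:-→d6:-→d7:-→d8:-→d9:-→d10:-→d11:-→d12:-→d13:-→d14:-→d15:-→d16:-→d17:-→d18:-→d19:-→d20:H5→d21:-→d22:-→d23:-→d24:-→d25:-→d26:-→d27:-→d28:H1 -> H1
  lookup 155.176.0.85: bits 1001101110110 walk d0:H0→d1:-→d2:H4→d3:-→d4:-→d5:-→d6:-→d7:-→d8:-→d9:-→d10:-→d11:-→d12:H1→d13:- -> H1
  + 152.56.137.160/28 (H1) depth=28
  del 155.180.13.0/24 (clear depth 24)
  del 128.0.0.0/2 (clear depth 2)
  del 155.176.0.0/12 (clear depth 12)
  + 0.0.0.0/0 (H5) depth=0
  + 165.60.240.112/28 (H0) depth=28

== LOOKUPS ==
["no-route","H5","no-route","H1","H5","H1","H5","H1","H5","H4","H1","H1"]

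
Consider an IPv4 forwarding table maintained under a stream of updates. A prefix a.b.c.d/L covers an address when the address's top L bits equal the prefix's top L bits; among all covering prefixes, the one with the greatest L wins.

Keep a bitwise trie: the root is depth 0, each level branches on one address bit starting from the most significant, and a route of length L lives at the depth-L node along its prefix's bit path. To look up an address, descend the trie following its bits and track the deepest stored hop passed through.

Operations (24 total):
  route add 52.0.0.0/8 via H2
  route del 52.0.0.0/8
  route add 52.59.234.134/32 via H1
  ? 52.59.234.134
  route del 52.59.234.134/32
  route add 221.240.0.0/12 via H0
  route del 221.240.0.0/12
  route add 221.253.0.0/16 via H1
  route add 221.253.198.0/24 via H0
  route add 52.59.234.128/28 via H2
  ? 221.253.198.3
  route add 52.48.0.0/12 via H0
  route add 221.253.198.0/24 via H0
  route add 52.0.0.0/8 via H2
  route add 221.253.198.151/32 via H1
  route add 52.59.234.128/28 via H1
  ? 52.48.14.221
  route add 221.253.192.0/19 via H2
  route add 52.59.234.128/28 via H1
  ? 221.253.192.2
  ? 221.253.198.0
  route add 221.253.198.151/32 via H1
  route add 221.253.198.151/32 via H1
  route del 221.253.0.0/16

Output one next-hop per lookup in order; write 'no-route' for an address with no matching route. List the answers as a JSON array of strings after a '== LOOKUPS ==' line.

Apply in order:
  + 52.0.0.0/8 (H2) depth=8
  - 52.0.0.0/8 clear@8
  + 52.59.234.134/32 (H1) depth=32
  ? 52.59.234.134  path d0:-→d1:-→d2:-→d3:-→d4:-→d5:-→d6:-→d7:-→d8:-→d9:-→d10:-→d11:-→d12:-→d13:-→d14:-→d15:-→d16:-→d17:-→d18:-→d19:-→d20:-→d21:-→d22:-→d23:-→d24:-→d25:-→d26:-→d27:-→d28:-→d29:-→d30:-→d31:-→d32:H1  best=H1
  - 52.59.234.134/32 clear@32
  + 221.240.0.0/12 (H0) depth=12
  - 221.240.0.0/12 clear@12
  + 221.253.0.0/16 (H1) depth=16
  + 221.253.198.0/24 (H0) depth=24
  + 52.59.234.128/28 (H2) depth=28
  ? 221.253.198.3  path d0:-→d1:-→d2:-→d3:-→d4:-→d5:-→d6:-→d7:-→d8:-→d9:-→d10:-→d11:-→d12:-→d13:-→d14:-→d15:-→d16:H1→d17:-→d18:-→d19:-→d20:-→d21:-→d22:-→d23:-→d24:H0  best=H0
  + 52.48.0.0/12 (H0) depth=12
  + 221.253.198.0/24 (H0) depth=24
  + 52.0.0.0/8 (H2) depth=8
  + 221.253.198.151/32 (H1) depth=32
  + 52.59.234.128/28 (H1) depth=28
  ? 52.48.14.221  path d0:-→d1:-→d2:-→d3:-→d4:-→d5:-→d6:-→d7:-→d8:H2→d9:-→d10:-→d11:-→d12:H0  best=H0
  + 221.253.192.0/19 (H2) depth=19
  + 52.59.234.128/28 (H1) depth=28
  ? 221.253.192.2  path d0:-→d1:-→d2:-→d3:-→d4:-→d5:-→d6:-→d7:-→d8:-→d9:-→d10:-→d11:-→d12:-→d13:-→d14:-→d15:-→d16:H1→d17:-→d18:-→d19:H2→d20:-→d21:-  best=H2
  ? 221.253.198.0  path d0:-→d1:-→d2:-→d3:-→d4:-→d5:-→d6:-→d7:-→d8:-→d9:-→d10:-→d11:-→d12:-→d13:-→d14:-→d15:-→d16:H1→d17:-→d18:-→d19:H2→d20:-→d21:-→d22:-→d23:-→d24:H0  best=H0
  + 221.253.198.151/32 (H1) depth=32
  + 221.253.198.151/32 (H1) depth=32
  - 221.253.0.0/16 clear@16

== LOOKUPS ==
["H1","H0","H0","H2","H0"]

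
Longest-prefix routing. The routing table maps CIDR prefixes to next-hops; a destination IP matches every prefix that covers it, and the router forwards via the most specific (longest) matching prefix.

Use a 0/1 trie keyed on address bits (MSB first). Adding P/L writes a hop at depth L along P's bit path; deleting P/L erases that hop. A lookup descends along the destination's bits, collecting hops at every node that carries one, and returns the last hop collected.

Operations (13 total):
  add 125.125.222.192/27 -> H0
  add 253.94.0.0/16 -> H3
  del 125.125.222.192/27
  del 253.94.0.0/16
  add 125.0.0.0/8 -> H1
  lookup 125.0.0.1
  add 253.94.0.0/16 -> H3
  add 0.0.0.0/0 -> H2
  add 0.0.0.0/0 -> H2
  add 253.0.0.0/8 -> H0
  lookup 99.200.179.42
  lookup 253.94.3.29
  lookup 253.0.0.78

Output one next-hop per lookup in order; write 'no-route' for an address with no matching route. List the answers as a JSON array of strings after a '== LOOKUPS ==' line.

Apply in order:
  add 125.125.222.192/27 -> H0 at depth 27
  add 253.94.0.0/16 -> H3 at depth 16
  - 125.125.222.192/27 clear@27
  - 253.94.0.0/16 clear@16
  add 125.0.0.0/8 -> H1 at depth 8
  ? 125.0.0.1  path d0:-→d1:-→d2:-→d3:-→d4:-→d5:-→d6:-→d7:-→d8:H1→d9:-  best=H1
  add 253.94.0.0/16 -> H3 at depth 16
  add 0.0.0.0/0 -> H2 at depth 0
  add 0.0.0.0/0 -> H2 at depth 0
  add 253.0.0.0/8 -> H0 at depth 8
  ? 99.200.179.42  path d0:H2→d1:-→d2:-→d3:-  best=H2
  ? 253.94.3.29  path d0:H2→d1:-→d2:-→d3:-→d4:-→d5:-→d6:-→d7:-→d8:H0→d9:-→d10:-→d11:-→d12:-→d13:-→d14:-→d15:-→d16:H3  best=H3
  ? 253.0.0.78  path d0:H2→d1:-→d2:-→d3:-→d4:-→d5:-→d6:-→d7:-→d8:H0→d9:-  best=H0

== LOOKUPS ==
["H1","H2","H3","H0"]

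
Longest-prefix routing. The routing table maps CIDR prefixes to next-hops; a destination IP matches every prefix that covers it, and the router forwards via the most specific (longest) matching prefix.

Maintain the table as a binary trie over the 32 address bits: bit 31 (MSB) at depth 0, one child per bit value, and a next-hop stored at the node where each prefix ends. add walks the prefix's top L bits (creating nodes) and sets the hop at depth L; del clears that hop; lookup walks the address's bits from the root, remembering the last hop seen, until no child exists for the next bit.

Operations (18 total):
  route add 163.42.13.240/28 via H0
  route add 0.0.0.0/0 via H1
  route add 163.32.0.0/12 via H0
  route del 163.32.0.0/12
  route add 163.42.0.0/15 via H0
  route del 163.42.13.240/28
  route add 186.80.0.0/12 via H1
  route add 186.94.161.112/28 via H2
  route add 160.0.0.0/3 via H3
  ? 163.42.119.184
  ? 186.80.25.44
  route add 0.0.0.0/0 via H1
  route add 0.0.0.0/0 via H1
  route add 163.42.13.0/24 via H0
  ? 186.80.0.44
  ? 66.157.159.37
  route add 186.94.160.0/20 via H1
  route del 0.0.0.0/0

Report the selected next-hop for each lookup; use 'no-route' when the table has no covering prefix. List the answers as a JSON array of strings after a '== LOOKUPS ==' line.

Apply in order:
  + 163.42.13.240/28 (H0) depth=28
  + 0.0.0.0/0 (H1) depth=0
  + 163.32.0.0/12 (H0) depth=12
  - 163.32.0.0/12 clear@12
  + 163.42.0.0/15 (H0) depth=15
  - 163.42.13.240/28 clear@28
  + 186.80.0.0/12 (H1) depth=12
  + 186.94.161.112/28 (H2) depth=28
  + 160.0.0.0/3 (H3) depth=3
  Q 163.42.119.184: descend 10100011001010100 ; hops seen [H1,H3,H0] ; pick H0
  Q 186.80.25.44: descend 101110100101 ; hops seen [H1,H3,H1] ; pick H1
  + 0.0.0.0/0 (H1) depth=0
  + 0.0.0.0/0 (H1) depth=0
  + 163.42.13.0/24 (H0) depth=24
  Q 186.80.0.44: descend 101110100101 ; hops seen [H1,H3,H1] ; pick H1
  Q 66.157.159.37: descend ε ; hops seen [H1] ; pick H1
  + 186.94.160.0/20 (H1) depth=20
  - 0.0.0.0/0 clear@0

== LOOKUPS ==
["H0","H1","H1","H1"]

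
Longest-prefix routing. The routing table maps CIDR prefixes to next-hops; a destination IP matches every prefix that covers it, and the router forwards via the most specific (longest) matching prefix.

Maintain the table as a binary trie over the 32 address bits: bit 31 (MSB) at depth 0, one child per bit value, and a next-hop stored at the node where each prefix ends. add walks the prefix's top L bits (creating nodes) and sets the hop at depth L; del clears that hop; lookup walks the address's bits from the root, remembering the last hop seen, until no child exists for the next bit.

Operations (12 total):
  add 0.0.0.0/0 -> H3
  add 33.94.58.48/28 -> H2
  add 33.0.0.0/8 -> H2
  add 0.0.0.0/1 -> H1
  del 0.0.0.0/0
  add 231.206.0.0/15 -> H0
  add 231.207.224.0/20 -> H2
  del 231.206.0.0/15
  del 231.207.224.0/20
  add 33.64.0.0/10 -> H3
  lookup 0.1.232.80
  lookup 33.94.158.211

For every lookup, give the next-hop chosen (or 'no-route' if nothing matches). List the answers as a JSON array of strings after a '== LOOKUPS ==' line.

Process each operation:
  + 0.0.0.0/0 (H3) depth=0
  + 33.94.58.48/28 (H2) depth=28
  + 33.0.0.0/8 (H2) depth=8
  + 0.0.0.0/1 (H1) depth=1
  - 0.0.0.0/0 clear@0
  + 231.206.0.0/15 (H0) depth=15
  + 231.207.224.0/20 (H2) depth=20
  - 231.206.0.0/15 clear@15
  - 231.207.224.0/20 clear@20
  + 33.64.0.0/10 (H3) depth=10
  lookup 0.1.232.80: bits 00 walk d0:-→d1:H1→d2:- -> H1
  lookup 33.94.158.211: bits 0010000101011110 walk d0:-→d1:H1→d2:-→d3:-→d4:-→d5:-→d6:-→d7:-→d8:H2→d9:-→d10:H3→d11:-→d12:-→d13:-→d14:-→d15:-→d16:- -> H3

== LOOKUPS ==
["H1","H3"]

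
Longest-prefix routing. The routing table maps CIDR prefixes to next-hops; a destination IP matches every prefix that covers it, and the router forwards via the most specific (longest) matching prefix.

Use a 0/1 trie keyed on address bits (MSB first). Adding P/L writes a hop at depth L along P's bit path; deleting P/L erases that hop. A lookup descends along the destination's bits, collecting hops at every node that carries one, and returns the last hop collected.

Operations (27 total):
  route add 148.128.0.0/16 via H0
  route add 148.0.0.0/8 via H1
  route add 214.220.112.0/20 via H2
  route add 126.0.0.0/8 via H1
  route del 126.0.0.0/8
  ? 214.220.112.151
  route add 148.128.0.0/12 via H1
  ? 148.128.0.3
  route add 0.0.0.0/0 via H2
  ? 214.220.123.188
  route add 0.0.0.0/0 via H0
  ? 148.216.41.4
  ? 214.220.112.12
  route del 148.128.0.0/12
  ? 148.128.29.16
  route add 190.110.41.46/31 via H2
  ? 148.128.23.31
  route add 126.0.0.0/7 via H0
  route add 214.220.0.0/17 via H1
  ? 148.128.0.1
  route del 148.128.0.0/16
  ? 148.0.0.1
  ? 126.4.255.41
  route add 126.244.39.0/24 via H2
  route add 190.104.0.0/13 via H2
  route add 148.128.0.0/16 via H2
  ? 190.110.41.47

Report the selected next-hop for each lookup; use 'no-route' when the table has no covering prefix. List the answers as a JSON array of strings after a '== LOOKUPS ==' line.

Trace:
  + 148.128.0.0/16 (H0) depth=16
  + 148.0.0.0/8 (H1) depth=8
  + 214.220.112.0/20 (H2) depth=20
  + 126.0.0.0/8 (H1) depth=8
  del 126.0.0.0/8 (clear depth 8)
  lookup 214.220.112.151: bits 11010110110111000111 walk d0:-→d1:-→d2:-→d3:-→d4:-→d5:-→d6:-→d7:-→d8:-→d9:-→d10:-→d11:-→d12:-→d13:-→d14:-→d15:-→d16:-→d17:-→d18:-→d19:-→d20:H2 -> H2
  + 148.128.0.0/12 (H1) depth=12
  lookup 148.128.0.3: bits 1001010010000000 walk d0:-→d1:-→d2:-→d3:-→d4:-→d5:-→d6:-→d7:-→d8:H1→d9:-→d10:-→d11:-→d12:H1→d13:-→d14:-→d15:-→d16:H0 -> H0
  + 0.0.0.0/0 (H2) depth=0
  lookup 214.220.123.188: bits 11010110110111000111 walk d0:H2→d1:-→d2:-→d3:-→d4:-→d5:-→d6:-→d7:-→d8:-→d9:-→d10:-→d11:-→d12:-→d13:-→d14:-→d15:-→d16:-→d17:-→d18:-→d19:-→d20:H2 -> H2
  + 0.0.0.0/0 (H0) depth=0
  lookup 148.216.41.4: bits 100101001 walk d0:H0→d1:-→d2:-→d3:-→d4:-→d5:-→d6:-→d7:-→d8:H1→d9:- -> H1
  lookup 214.220.112.12: bits 11010110110111000111 walk d0:H0→d1:-→d2:-→d3:-→d4:-→d5:-→d6:-→d7:-→d8:-→d9:-→d10:-→d11:-→d12:-→d13:-→d14:-→d15:-→d16:-→d17:-→d18:-→d19:-→d20:H2 -> H2
  del 148.128.0.0/12 (clear depth 12)
  lookup 148.128.29.16: bits 1001010010000000 walk d0:H0→d1:-→d2:-→d3:-→d4:-→d5:-→d6:-→d7:-→d8:H1→d9:-→d10:-→d11:-→d12:-→d13:-→d14:-→d15:-→d16:H0 -> H0
  + 190.110.41.46/31 (H2) depth=31
  lookup 148.128.23.31: bits 1001010010000000 walk d0:H0→d1:-→d2:-→d3:-→d4:-→d5:-→d6:-→d7:-→d8:H1→d9:-→d10:-→d11:-→d12:-→d13:-→d14:-→d15:-→d16:H0 -> H0
  + 126.0.0.0/7 (H0) depth=7
  + 214.220.0.0/17 (H1) depth=17
  lookup 148.128.0.1: bits 1001010010000000 walk d0:H0→d1:-→d2:-→d3:-→d4:-→d5:-→d6:-→d7:-→d8:H1→d9:-→d10:-→d11:-→d12:-→d13:-→d14:-→d15:-→d16:H0 -> H0
  del 148.128.0.0/16 (clear depth 16)
  lookup 148.0.0.1: bits 10010100 walk d0:H0→d1:-→d2:-→d3:-→d4:-→d5:-→d6:-→d7:-→d8:H1 -> H1
  lookup 126.4.255.41: bits 01111110 walk d0:H0→d1:-→d2:-→d3:-→d4:-→d5:-→d6:-→d7:H0→d8:- -> H0
  + 126.244.39.0/24 (H2) depth=24
  + 190.104.0.0/13 (H2) depth=13
  + 148.128.0.0/16 (H2) depth=16
  lookup 190.110.41.47: bits 1011111001101110001010010010111 walk d0:H0→d1:-→d2:-→d3:-→d4:-→d5:-→d6:-→d7:-→d8:-→d9:-→d10:-→d11:-→d12:-→d13:H2→d14:-→d15:-→d16:-→d17:-→d18:-→d19:-→d20:-→d21:-→d22:-→d23:-→d24:-→d25:-→d26:-→d27:-→d28:-→d29:-→d30:-→d31:H2 -> H2

== LOOKUPS ==
["H2","H0","H2","H1","H2","H0","H0","H0","H1","H0","H2"]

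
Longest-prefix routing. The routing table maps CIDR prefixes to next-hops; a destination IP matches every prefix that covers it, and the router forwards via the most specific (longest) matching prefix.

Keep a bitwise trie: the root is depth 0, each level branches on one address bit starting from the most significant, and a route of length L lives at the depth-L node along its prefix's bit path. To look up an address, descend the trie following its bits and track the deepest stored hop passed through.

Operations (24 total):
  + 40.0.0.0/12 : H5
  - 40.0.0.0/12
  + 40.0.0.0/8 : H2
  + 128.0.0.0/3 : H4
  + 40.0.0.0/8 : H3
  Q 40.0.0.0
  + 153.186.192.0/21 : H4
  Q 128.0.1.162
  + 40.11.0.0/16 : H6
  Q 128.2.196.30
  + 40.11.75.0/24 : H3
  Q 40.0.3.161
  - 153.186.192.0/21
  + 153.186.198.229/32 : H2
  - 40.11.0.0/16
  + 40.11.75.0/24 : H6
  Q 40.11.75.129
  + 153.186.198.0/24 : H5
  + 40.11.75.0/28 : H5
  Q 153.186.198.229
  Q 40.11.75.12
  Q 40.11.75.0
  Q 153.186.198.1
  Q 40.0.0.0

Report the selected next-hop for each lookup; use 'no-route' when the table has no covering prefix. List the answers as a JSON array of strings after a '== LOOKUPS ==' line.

Trace:
  add 40.0.0.0/12 -> H5 at depth 12
  - 40.0.0.0/12 clear@12
  add 40.0.0.0/8 -> H2 at depth 8
  add 128.0.0.0/3 -> H4 at depth 3
  add 40.0.0.0/8 -> H3 at depth 8
  Q 40.0.0.0: descend 001010000000 ; hops seen [H3] ; pick H3
  add 153.186.192.0/21 -> H4 at depth 21
  Q 128.0.1.162: descend 100 ; hops seen [H4] ; pick H4
  add 40.11.0.0/16 -> H6 at depth 16
  Q 128.2.196.30: descend 100 ; hops seen [H4] ; pick H4
  add 40.11.75.0/24 -> H3 at depth 24
  Q 40.0.3.161: descend 001010000000 ; hops seen [H3] ; pick H3
  - 153.186.192.0/21 clear@21
  add 153.186.198.229/32 -> H2 at depth 32
  - 40.11.0.0/16 clear@16
  add 40.11.75.0/24 -> H6 at depth 24
  Q 40.11.75.129: descend 001010000000101101001011 ; hops seen [H3,H6] ; pick H6
  add 153.186.198.0/24 -> H5 at depth 24
  add 40.11.75.0/28 -> H5 at depth 28
  Q 153.186.198.229: descend 10011001101110101100011011100101 ; hops seen [H4,H5,H2] ; pick H2
  Q 40.11.75.12: descend 0010100000001011010010110000 ; hops seen [H3,H6,H5] ; pick H5
  Q 40.11.75.0: descend 0010100000001011010010110000 ; hops seen [H3,H6,H5] ; pick H5
  Q 153.186.198.1: descend 100110011011101011000110 ; hops seen [H4,H5] ; pick H5
  Q 40.0.0.0: descend 001010000000 ; hops seen [H3] ; pick H3

== LOOKUPS ==
["H3","H4","H4","H3","H6","H2","H5","H5","H5","H3"]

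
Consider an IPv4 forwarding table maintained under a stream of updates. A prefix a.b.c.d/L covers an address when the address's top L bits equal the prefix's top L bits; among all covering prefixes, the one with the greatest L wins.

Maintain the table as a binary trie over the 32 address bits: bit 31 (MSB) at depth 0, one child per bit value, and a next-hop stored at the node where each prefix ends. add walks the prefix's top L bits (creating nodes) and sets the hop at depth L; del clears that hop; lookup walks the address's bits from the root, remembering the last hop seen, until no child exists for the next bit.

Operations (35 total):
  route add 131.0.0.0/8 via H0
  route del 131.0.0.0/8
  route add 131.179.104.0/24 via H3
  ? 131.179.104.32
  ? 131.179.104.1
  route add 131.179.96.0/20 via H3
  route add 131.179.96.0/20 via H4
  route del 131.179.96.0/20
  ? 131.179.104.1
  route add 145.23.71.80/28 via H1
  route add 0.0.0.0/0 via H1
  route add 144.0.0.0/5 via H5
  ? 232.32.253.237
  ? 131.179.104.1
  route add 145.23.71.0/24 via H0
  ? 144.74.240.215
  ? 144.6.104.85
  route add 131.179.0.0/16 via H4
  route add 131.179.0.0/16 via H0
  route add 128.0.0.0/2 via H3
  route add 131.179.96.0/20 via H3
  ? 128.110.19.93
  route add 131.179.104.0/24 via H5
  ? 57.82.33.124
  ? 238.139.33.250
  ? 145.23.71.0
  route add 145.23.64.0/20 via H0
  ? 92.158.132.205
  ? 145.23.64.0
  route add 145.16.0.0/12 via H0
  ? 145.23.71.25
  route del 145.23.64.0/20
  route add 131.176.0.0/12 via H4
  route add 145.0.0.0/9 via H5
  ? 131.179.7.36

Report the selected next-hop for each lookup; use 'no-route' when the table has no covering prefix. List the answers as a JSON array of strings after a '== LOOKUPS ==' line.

Trace:
  add 131.0.0.0/8 -> H0 at depth 8
  del 131.0.0.0/8 (clear depth 8)
  add 131.179.104.0/24 -> H3 at depth 24
  Q 131.179.104.32: descend 100000111011001101101000 ; hops seen [H3] ; pick H3
  Q 131.179.104.1: descend 100000111011001101101000 ; hops seen [H3] ; pick H3
  add 131.179.96.0/20 -> H3 at depth 20
  add 131.179.96.0/20 -> H4 at depth 20
  del 131.179.96.0/20 (clear depth 20)
  Q 131.179.104.1: descend 100000111011001101101000 ; hops seen [H3] ; pick H3
  add 145.23.71.80/28 -> H1 at depth 28
  add 0.0.0.0/0 -> H1 at depth 0
  add 144.0.0.0/5 -> H5 at depth 5
  Q 232.32.253.237: descend 1 ; hops seen [H1] ; pick H1
  Q 131.179.104.1: descend 100000111011001101101000 ; hops seen [H1,H3] ; pick H3
  add 145.23.71.0/24 -> H0 at depth 24
  Q 144.74.240.215: descend 1001000 ; hops seen [H1,H5] ; pick H5
  Q 144.6.104.85: descend 1001000 ; hops seen [H1,H5] ; pick H5
  add 131.179.0.0/16 -> H4 at depth 16
  add 131.179.0.0/16 -> H0 at depth 16
  add 128.0.0.0/2 -> H3 at depth 2
  add 131.179.96.0/20 -> H3 at depth 20
  Q 128.110.19.93: descend 100000 ; hops seen [H1,H3] ; pick H3
  add 131.179.104.0/24 -> H5 at depth 24
  Q 57.82.33.124: descend ε ; hops seen [H1] ; pick H1
  Q 238.139.33.250: descend 1 ; hops seen [H1] ; pick H1
  Q 145.23.71.0: descend 1001000100010111010001110 ; hops seen [H1,H3,H5,H0] ; pick H0
  add 145.23.64.0/20 -> H0 at depth 20
  Q 92.158.132.205: descend ε ; hops seen [H1] ; pick H1
  Q 145.23.64.0: descend 100100010001011101000 ; hops seen [H1,H3,H5,H0] ; pick H0
  add 145.16.0.0/12 -> H0 at depth 12
  Q 145.23.71.25: descend 1001000100010111010001110 ; hops seen [H1,H3,H5,H0,H0,H0] ; pick H0
  del 145.23.64.0/20 (clear depth 20)
  add 131.176.0.0/12 -> H4 at depth 12
  add 145.0.0.0/9 -> H5 at depth 9
  Q 131.179.7.36: descend 10000011101100110 ; hops seen [H1,H3,H4,H0] ; pick H0

== LOOKUPS ==
["H3","H3","H3","H1","H3","H5","H5","H3","H1","H1","H0","H1","H0","H0","H0"]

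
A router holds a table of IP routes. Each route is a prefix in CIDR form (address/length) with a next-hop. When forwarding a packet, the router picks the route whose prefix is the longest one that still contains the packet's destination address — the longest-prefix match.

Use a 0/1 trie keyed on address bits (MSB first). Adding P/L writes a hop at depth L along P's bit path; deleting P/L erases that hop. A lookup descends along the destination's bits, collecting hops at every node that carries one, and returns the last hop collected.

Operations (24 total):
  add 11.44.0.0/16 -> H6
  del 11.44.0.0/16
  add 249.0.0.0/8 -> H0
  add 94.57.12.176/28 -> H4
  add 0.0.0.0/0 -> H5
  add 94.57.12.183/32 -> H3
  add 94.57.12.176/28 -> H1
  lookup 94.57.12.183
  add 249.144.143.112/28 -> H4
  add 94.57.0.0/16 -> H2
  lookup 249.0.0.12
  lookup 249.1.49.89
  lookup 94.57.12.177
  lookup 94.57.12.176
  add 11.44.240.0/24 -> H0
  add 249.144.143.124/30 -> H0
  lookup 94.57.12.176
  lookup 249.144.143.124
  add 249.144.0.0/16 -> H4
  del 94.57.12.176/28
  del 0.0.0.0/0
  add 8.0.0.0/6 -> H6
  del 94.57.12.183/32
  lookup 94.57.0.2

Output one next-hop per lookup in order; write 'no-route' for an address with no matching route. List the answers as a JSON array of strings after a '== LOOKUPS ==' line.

Trace:
  add 11.44.0.0/16 -> H6 at depth 16
  - 11.44.0.0/16 clear@16
  add 249.0.0.0/8 -> H0 at depth 8
  add 94.57.12.176/28 -> H4 at depth 28
  add 0.0.0.0/0 -> H5 at depth 0
  add 94.57.12.183/32 -> H3 at depth 32
  add 94.57.12.176/28 -> H1 at depth 28
  Q 94.57.12.183: descend 01011110001110010000110010110111 ; hops seen [H5,H1,H3] ; pick H3
  add 249.144.143.112/28 -> H4 at depth 28
  add 94.57.0.0/16 -> H2 at depth 16
  Q 249.0.0.12: descend 11111001 ; hops seen [H5,H0] ; pick H0
  Q 249.1.49.89: descend 11111001 ; hops seen [H5,H0] ; pick H0
  Q 94.57.12.177: descend 01011110001110010000110010110 ; hops seen [H5,H2,H1] ; pick H1
  Q 94.57.12.176: descend 01011110001110010000110010110 ; hops seen [H5,H2,H1] ; pick H1
  add 11.44.240.0/24 -> H0 at depth 24
  add 249.144.143.124/30 -> H0 at depth 30
  Q 94.57.12.176: descend 01011110001110010000110010110 ; hops seen [H5,H2,H1] ; pick H1
  Q 249.144.143.124: descend 111110011001000010001111011111 ; hops seen [H5,H0,H4,H0] ; pick H0
  add 249.144.0.0/16 -> H4 at depth 16
  - 94.57.12.176/28 clear@28
  - 0.0.0.0/0 clear@0
  add 8.0.0.0/6 -> H6 at depth 6
  - 94.57.12.183/32 clear@32
  Q 94.57.0.2: descend 01011110001110010000 ; hops seen [H2] ; pick H2

== LOOKUPS ==
["H3","H0","H0","H1","H1","H1","H0","H2"]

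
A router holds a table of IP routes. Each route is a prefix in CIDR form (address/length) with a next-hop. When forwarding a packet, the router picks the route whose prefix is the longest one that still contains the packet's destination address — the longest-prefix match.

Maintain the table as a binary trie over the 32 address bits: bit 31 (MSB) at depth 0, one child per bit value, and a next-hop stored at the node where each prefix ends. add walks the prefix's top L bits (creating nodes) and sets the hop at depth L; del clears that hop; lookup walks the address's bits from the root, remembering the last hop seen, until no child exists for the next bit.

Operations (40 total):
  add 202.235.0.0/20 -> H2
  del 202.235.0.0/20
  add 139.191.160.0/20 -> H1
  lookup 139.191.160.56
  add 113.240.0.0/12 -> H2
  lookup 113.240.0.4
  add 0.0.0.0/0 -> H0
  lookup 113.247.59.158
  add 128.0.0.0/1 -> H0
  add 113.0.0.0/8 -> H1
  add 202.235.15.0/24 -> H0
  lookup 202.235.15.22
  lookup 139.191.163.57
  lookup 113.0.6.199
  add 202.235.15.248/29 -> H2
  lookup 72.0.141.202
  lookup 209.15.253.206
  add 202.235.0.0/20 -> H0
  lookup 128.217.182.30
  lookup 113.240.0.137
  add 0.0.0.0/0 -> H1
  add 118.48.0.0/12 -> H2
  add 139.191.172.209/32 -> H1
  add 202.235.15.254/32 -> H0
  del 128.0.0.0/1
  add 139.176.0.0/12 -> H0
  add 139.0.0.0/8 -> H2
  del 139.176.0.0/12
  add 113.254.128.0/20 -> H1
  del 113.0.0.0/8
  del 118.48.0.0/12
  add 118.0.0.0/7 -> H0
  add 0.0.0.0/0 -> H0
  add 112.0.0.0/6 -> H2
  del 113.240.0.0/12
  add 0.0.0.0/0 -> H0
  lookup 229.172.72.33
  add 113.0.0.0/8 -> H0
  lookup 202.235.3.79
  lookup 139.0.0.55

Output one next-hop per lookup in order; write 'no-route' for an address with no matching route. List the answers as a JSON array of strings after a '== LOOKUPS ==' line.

Trace:
  + 202.235.0.0/20 (H2) depth=20
  - 202.235.0.0/20 clear@20
  + 139.191.160.0/20 (H1) depth=20
  Q 139.191.160.56: descend 10001011101111111010 ; hops seen [H1] ; pick H1
  + 113.240.0.0/12 (H2) depth=12
  Q 113.240.0.4: descend 011100011111 ; hops seen [H2] ; pick H2
  + 0.0.0.0/0 (H0) depth=0
  Q 113.247.59.158: descend 011100011111 ; hops seen [H0,H2] ; pick H2
  + 128.0.0.0/1 (H0) depth=1
  + 113.0.0.0/8 (H1) depth=8
  + 202.235.15.0/24 (H0) depth=24
  Q 202.235.15.22: descend 110010101110101100001111 ; hops seen [H0,H0,H0] ; pick H0
  Q 139.191.163.57: descend 10001011101111111010 ; hops seen [H0,H0,H1] ; pick H1
  Q 113.0.6.199: descend 01110001 ; hops seen [H0,H1] ; pick H1
  + 202.235.15.248/29 (H2) depth=29
  Q 72.0.141.202: descend 01 ; hops seen [H0] ; pick H0
  Q 209.15.253.206: descend 110 ; hops seen [H0,H0] ; pick H0
  + 202.235.0.0/20 (H0) depth=20
  Q 128.217.182.30: descend 1000 ; hops seen [H0,H0] ; pick H0
  Q 113.240.0.137: descend 011100011111 ; hops seen [H0,H1,H2] ; pick H2
  + 0.0.0.0/0 (H1) depth=0
  + 118.48.0.0/12 (H2) depth=12
  + 139.191.172.209/32 (H1) depth=32
  + 202.235.15.254/32 (H0) depth=32
  - 128.0.0.0/1 clear@1
  + 139.176.0.0/12 (H0) depth=12
  + 139.0.0.0/8 (H2) depth=8
  - 139.176.0.0/12 clear@12
  + 113.254.128.0/20 (H1) depth=20
  - 113.0.0.0/8 clear@8
  - 118.48.0.0/12 clear@12
  + 118.0.0.0/7 (H0) depth=7
  + 0.0.0.0/0 (H0) depth=0
  + 112.0.0.0/6 (H2) depth=6
  - 113.240.0.0/12 clear@12
  + 0.0.0.0/0 (H0) depth=0
  Q 229.172.72.33: descend 11 ; hops seen [H0] ; pick H0
  + 113.0.0.0/8 (H0) depth=8
  Q 202.235.3.79: descend 11001010111010110000 ; hops seen [H0,H0] ; pick H0
  Q 139.0.0.55: descend 10001011 ; hops seen [H0,H2] ; pick H2

== LOOKUPS ==
["H1","H2","H2","H0","H1","H1","H0","H0","H0","H2","H0","H0","H2"]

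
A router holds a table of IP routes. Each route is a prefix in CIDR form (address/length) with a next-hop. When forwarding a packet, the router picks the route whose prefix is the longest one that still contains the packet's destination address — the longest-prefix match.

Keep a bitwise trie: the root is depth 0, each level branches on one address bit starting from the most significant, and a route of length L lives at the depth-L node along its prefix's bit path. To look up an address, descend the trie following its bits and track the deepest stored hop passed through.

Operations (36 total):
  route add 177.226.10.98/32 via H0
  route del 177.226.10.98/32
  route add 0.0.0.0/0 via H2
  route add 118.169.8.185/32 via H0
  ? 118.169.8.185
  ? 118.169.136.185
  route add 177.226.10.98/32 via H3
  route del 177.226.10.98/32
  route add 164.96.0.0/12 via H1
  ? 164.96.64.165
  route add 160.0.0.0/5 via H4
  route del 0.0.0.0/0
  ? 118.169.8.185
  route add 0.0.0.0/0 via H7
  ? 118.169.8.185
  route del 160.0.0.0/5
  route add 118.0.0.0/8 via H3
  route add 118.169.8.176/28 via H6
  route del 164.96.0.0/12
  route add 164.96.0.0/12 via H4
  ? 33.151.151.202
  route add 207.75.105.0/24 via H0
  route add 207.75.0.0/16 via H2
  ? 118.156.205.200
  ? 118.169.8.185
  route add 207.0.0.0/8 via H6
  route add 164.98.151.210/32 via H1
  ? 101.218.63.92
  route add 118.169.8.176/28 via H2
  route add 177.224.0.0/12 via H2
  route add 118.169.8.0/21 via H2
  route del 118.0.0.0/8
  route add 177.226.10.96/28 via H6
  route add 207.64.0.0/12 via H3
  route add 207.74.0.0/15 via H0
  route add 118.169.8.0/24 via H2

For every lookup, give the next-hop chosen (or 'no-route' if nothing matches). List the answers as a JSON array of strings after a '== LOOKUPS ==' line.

Apply in order:
  add 177.226.10.98/32 -> H0 at depth 32
  del 177.226.10.98/32 (clear depth 32)
  add 0.0.0.0/0 -> H2 at depth 0
  add 118.169.8.185/32 -> H0 at depth 32
  lookup 118.169.8.185: bits 01110110101010010000100010111001 walk d0:H2→d1:-→d2:-→d3:-→d4:-→d5:-→d6:-→d7:-→d8:-→d9:-→d10:-→d11:-→d12:-→d13:-→d14:-→d15:-→d16:-→d17:-→d18:-→d19:-→d20:-→d21:-→d22:-→d23:-→d24:-→d25:-→d26:-→d27:-→d28:-→d29:-→d30:-→d31:-→d32:H0 -> H0
  lookup 118.169.136.185: bits 0111011010101001 walk d0:H2→d1:-→d2:-→d3:-→d4:-→d5:-→d6:-→d7:-→d8:-→d9:-→d10:-→d11:-→d12:-→d13:-→d14:-→d15:-→d16:- -> H2
  add 177.226.10.98/32 -> H3 at depth 32
  del 177.226.10.98/32 (clear depth 32)
  add 164.96.0.0/12 -> H1 at depth 12
  lookup 164.96.64.165: bits 101001000110 walk d0:H2→d1:-→d2:-→d3:-→d4:-→d5:-→d6:-→d7:-→d8:-→d9:-→d10:-→d11:-→d12:H1 -> H1
  add 160.0.0.0/5 -> H4 at depth 5
  del 0.0.0.0/0 (clear depth 0)
  lookup 118.169.8.185: bits 01110110101010010000100010111001 walk d0:-→d1:-→d2:-→d3:-→d4:-→d5:-→d6:-→d7:-→d8:-→d9:-→d10:-→d11:-→d12:-→d13:-→d14:-→d15:-→d16:-→d17:-→d18:-→d19:-→d20:-→d21:-→d22:-→d23:-→d24:-→d25:-→d26:-→d27:-→d28:-→d29:-→d30:-→d31:-→d32:H0 -> H0
  add 0.0.0.0/0 -> H7 at depth 0
  lookup 118.169.8.185: bits 01110110101010010000100010111001 walk d0:H7→d1:-→d2:-→d3:-→d4:-→d5:-→d6:-→d7:-→d8:-→d9:-→d10:-→d11:-→d12:-→d13:-→d14:-→d15:-→d16:-→d17:-→d18:-→d19:-→d20:-→d21:-→d22:-→d23:-→d24:-→d25:-→d26:-→d27:-→d28:-→d29:-→d30:-→d31:-→d32:H0 -> H0
  del 160.0.0.0/5 (clear depth 5)
  add 118.0.0.0/8 -> H3 at depth 8
  add 118.169.8.176/28 -> H6 at depth 28
  del 164.96.0.0/12 (clear depth 12)
  add 164.96.0.0/12 -> H4 at depth 12
  lookup 33.151.151.202: bits 0 walk d0:H7→d1:- -> H7
  add 207.75.105.0/24 -> H0 at depth 24
  add 207.75.0.0/16 -> H2 at depth 16
  lookup 118.156.205.200: bits 0111011010 walk d0:H7→d1:-→d2:-→d3:-→d4:-→d5:-→d6:-→d7:-→d8:H3→d9:-→d10:- -> H3
  lookup 118.169.8.185: bits 01110110101010010000100010111001 walk d0:H7→d1:-→d2:-→d3:-→d4:-→d5:-→d6:-→d7:-→d8:H3→d9:-→d10:-→d11:-→d12:-→d13:-→d14:-→d15:-→d16:-→d17:-→d18:-→d19:-→d20:-→d21:-→d22:-→d23:-→d24:-→d25:-→d26:-→d27:-→d28:H6→d29:-→d30:-→d31:-→d32:H0 -> H0
  add 207.0.0.0/8 -> H6 at depth 8
  add 164.98.151.210/32 -> H1 at depth 32
  lookup 101.218.63.92: bits 011 walk d0:H7→d1:-→d2:-→d3:- -> H7
  add 118.169.8.176/28 -> H2 at depth 28
  add 177.224.0.0/12 -> H2 at depth 12
  add 118.169.8.0/21 -> H2 at depth 21
  del 118.0.0.0/8 (clear depth 8)
  add 177.226.10.96/28 -> H6 at depth 28
  add 207.64.0.0/12 -> H3 at depth 12
  add 207.74.0.0/15 -> H0 at depth 15
  add 118.169.8.0/24 -> H2 at depth 24

== LOOKUPS ==
["H0","H2","H1","H0","H0","H7","H3","H0","H7"]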